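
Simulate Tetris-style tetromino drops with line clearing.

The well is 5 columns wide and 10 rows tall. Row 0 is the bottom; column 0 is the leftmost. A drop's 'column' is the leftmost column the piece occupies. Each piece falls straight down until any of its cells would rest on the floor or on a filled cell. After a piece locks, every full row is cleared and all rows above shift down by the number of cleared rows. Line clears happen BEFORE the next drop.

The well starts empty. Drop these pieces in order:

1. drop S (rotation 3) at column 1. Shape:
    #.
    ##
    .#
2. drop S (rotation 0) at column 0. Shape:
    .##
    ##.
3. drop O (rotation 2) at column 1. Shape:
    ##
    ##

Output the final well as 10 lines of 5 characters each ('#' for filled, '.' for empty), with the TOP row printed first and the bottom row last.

Answer: .....
.....
.....
.##..
.##..
.##..
##...
.#...
.##..
..#..

Derivation:
Drop 1: S rot3 at col 1 lands with bottom-row=0; cleared 0 line(s) (total 0); column heights now [0 3 2 0 0], max=3
Drop 2: S rot0 at col 0 lands with bottom-row=3; cleared 0 line(s) (total 0); column heights now [4 5 5 0 0], max=5
Drop 3: O rot2 at col 1 lands with bottom-row=5; cleared 0 line(s) (total 0); column heights now [4 7 7 0 0], max=7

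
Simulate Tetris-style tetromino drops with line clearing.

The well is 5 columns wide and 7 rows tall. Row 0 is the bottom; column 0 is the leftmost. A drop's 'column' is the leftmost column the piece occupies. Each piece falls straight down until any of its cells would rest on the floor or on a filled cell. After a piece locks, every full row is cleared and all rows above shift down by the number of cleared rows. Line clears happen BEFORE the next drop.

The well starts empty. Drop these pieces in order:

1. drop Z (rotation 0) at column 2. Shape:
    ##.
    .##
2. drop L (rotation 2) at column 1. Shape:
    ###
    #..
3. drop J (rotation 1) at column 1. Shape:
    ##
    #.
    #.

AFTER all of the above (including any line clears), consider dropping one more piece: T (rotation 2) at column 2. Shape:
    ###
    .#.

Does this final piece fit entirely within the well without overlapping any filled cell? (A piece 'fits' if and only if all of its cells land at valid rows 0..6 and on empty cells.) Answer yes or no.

Drop 1: Z rot0 at col 2 lands with bottom-row=0; cleared 0 line(s) (total 0); column heights now [0 0 2 2 1], max=2
Drop 2: L rot2 at col 1 lands with bottom-row=1; cleared 0 line(s) (total 0); column heights now [0 3 3 3 1], max=3
Drop 3: J rot1 at col 1 lands with bottom-row=3; cleared 0 line(s) (total 0); column heights now [0 6 6 3 1], max=6
Test piece T rot2 at col 2 (width 3): heights before test = [0 6 6 3 1]; fits = True

Answer: yes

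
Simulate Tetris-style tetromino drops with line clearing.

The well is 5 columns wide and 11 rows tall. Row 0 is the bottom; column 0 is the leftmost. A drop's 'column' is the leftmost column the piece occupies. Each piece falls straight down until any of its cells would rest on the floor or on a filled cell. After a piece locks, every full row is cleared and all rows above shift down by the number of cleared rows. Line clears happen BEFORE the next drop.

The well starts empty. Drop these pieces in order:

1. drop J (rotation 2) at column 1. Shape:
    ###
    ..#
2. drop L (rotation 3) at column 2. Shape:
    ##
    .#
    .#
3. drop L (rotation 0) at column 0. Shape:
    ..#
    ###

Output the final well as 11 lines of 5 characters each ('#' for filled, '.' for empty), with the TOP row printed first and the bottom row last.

Answer: .....
.....
.....
.....
..#..
###..
..##.
...#.
...#.
.###.
...#.

Derivation:
Drop 1: J rot2 at col 1 lands with bottom-row=0; cleared 0 line(s) (total 0); column heights now [0 2 2 2 0], max=2
Drop 2: L rot3 at col 2 lands with bottom-row=2; cleared 0 line(s) (total 0); column heights now [0 2 5 5 0], max=5
Drop 3: L rot0 at col 0 lands with bottom-row=5; cleared 0 line(s) (total 0); column heights now [6 6 7 5 0], max=7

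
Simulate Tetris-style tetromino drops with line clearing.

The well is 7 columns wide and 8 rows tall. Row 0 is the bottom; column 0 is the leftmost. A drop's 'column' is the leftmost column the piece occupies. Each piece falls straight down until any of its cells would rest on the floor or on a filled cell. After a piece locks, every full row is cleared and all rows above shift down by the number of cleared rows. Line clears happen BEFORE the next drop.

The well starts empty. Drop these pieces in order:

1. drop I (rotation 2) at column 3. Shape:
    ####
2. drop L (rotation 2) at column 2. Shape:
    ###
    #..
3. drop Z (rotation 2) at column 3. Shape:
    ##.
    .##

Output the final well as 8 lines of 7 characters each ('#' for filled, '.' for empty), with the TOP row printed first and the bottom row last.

Answer: .......
.......
.......
.......
...##..
....##.
..###..
..#####

Derivation:
Drop 1: I rot2 at col 3 lands with bottom-row=0; cleared 0 line(s) (total 0); column heights now [0 0 0 1 1 1 1], max=1
Drop 2: L rot2 at col 2 lands with bottom-row=0; cleared 0 line(s) (total 0); column heights now [0 0 2 2 2 1 1], max=2
Drop 3: Z rot2 at col 3 lands with bottom-row=2; cleared 0 line(s) (total 0); column heights now [0 0 2 4 4 3 1], max=4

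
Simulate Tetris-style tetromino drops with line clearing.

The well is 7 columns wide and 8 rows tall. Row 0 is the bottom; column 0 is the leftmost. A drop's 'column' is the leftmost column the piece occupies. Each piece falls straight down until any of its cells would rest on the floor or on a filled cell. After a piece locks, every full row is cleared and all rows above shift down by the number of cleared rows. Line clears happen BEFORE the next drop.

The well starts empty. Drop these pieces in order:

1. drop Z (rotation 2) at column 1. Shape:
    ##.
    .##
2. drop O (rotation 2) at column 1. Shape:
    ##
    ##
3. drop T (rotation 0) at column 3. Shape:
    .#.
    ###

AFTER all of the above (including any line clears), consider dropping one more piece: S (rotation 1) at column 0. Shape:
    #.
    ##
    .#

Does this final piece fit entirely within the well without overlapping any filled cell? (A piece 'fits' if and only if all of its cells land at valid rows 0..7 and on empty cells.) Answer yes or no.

Drop 1: Z rot2 at col 1 lands with bottom-row=0; cleared 0 line(s) (total 0); column heights now [0 2 2 1 0 0 0], max=2
Drop 2: O rot2 at col 1 lands with bottom-row=2; cleared 0 line(s) (total 0); column heights now [0 4 4 1 0 0 0], max=4
Drop 3: T rot0 at col 3 lands with bottom-row=1; cleared 0 line(s) (total 0); column heights now [0 4 4 2 3 2 0], max=4
Test piece S rot1 at col 0 (width 2): heights before test = [0 4 4 2 3 2 0]; fits = True

Answer: yes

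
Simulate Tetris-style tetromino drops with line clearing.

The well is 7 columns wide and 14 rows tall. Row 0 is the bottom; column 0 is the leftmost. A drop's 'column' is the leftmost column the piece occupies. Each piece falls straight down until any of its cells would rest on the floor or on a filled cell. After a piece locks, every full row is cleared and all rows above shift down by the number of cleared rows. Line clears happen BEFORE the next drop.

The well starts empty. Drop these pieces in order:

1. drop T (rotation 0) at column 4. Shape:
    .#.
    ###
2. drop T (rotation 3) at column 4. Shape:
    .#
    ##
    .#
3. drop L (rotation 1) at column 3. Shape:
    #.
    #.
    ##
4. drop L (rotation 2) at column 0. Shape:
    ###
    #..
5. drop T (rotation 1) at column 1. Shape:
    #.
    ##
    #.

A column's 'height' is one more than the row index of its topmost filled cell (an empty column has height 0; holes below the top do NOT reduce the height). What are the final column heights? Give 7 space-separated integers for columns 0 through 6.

Drop 1: T rot0 at col 4 lands with bottom-row=0; cleared 0 line(s) (total 0); column heights now [0 0 0 0 1 2 1], max=2
Drop 2: T rot3 at col 4 lands with bottom-row=2; cleared 0 line(s) (total 0); column heights now [0 0 0 0 4 5 1], max=5
Drop 3: L rot1 at col 3 lands with bottom-row=4; cleared 0 line(s) (total 0); column heights now [0 0 0 7 5 5 1], max=7
Drop 4: L rot2 at col 0 lands with bottom-row=0; cleared 0 line(s) (total 0); column heights now [2 2 2 7 5 5 1], max=7
Drop 5: T rot1 at col 1 lands with bottom-row=2; cleared 0 line(s) (total 0); column heights now [2 5 4 7 5 5 1], max=7

Answer: 2 5 4 7 5 5 1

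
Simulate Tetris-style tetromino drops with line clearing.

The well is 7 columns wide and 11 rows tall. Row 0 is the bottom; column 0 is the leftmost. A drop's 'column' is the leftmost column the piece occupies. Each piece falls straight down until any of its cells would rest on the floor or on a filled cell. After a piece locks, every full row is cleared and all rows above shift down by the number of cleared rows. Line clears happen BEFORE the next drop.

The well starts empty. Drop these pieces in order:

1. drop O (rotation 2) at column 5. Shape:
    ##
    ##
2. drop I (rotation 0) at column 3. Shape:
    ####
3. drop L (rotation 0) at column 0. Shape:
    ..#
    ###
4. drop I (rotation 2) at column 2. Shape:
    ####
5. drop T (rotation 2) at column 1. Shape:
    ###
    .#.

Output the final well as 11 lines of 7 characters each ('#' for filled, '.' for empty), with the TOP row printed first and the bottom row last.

Answer: .......
.......
.......
.......
.......
.###...
..#....
..####.
...####
..#..##
###..##

Derivation:
Drop 1: O rot2 at col 5 lands with bottom-row=0; cleared 0 line(s) (total 0); column heights now [0 0 0 0 0 2 2], max=2
Drop 2: I rot0 at col 3 lands with bottom-row=2; cleared 0 line(s) (total 0); column heights now [0 0 0 3 3 3 3], max=3
Drop 3: L rot0 at col 0 lands with bottom-row=0; cleared 0 line(s) (total 0); column heights now [1 1 2 3 3 3 3], max=3
Drop 4: I rot2 at col 2 lands with bottom-row=3; cleared 0 line(s) (total 0); column heights now [1 1 4 4 4 4 3], max=4
Drop 5: T rot2 at col 1 lands with bottom-row=4; cleared 0 line(s) (total 0); column heights now [1 6 6 6 4 4 3], max=6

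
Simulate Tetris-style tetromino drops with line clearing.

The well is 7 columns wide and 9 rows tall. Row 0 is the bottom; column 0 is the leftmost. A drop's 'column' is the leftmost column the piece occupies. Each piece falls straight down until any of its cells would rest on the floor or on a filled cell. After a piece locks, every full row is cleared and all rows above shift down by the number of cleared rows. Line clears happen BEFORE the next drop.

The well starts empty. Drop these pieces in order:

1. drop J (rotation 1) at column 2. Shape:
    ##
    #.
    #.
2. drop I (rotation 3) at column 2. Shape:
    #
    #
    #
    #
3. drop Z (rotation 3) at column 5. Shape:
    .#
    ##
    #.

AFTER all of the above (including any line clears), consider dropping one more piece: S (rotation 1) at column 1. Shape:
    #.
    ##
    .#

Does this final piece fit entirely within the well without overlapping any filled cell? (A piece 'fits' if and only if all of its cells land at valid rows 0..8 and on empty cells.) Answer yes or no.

Drop 1: J rot1 at col 2 lands with bottom-row=0; cleared 0 line(s) (total 0); column heights now [0 0 3 3 0 0 0], max=3
Drop 2: I rot3 at col 2 lands with bottom-row=3; cleared 0 line(s) (total 0); column heights now [0 0 7 3 0 0 0], max=7
Drop 3: Z rot3 at col 5 lands with bottom-row=0; cleared 0 line(s) (total 0); column heights now [0 0 7 3 0 2 3], max=7
Test piece S rot1 at col 1 (width 2): heights before test = [0 0 7 3 0 2 3]; fits = False

Answer: no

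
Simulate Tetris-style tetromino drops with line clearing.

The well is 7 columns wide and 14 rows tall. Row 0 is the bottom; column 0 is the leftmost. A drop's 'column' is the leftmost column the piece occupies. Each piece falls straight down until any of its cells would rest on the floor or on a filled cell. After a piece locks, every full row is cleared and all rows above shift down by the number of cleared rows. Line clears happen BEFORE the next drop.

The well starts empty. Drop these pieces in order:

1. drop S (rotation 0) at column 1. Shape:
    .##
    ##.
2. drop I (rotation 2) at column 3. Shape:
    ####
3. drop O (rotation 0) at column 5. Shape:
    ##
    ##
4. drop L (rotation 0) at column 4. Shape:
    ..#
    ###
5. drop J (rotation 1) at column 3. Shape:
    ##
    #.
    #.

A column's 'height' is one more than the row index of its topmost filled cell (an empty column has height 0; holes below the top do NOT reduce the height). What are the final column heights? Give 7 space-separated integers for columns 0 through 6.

Drop 1: S rot0 at col 1 lands with bottom-row=0; cleared 0 line(s) (total 0); column heights now [0 1 2 2 0 0 0], max=2
Drop 2: I rot2 at col 3 lands with bottom-row=2; cleared 0 line(s) (total 0); column heights now [0 1 2 3 3 3 3], max=3
Drop 3: O rot0 at col 5 lands with bottom-row=3; cleared 0 line(s) (total 0); column heights now [0 1 2 3 3 5 5], max=5
Drop 4: L rot0 at col 4 lands with bottom-row=5; cleared 0 line(s) (total 0); column heights now [0 1 2 3 6 6 7], max=7
Drop 5: J rot1 at col 3 lands with bottom-row=4; cleared 0 line(s) (total 0); column heights now [0 1 2 7 7 6 7], max=7

Answer: 0 1 2 7 7 6 7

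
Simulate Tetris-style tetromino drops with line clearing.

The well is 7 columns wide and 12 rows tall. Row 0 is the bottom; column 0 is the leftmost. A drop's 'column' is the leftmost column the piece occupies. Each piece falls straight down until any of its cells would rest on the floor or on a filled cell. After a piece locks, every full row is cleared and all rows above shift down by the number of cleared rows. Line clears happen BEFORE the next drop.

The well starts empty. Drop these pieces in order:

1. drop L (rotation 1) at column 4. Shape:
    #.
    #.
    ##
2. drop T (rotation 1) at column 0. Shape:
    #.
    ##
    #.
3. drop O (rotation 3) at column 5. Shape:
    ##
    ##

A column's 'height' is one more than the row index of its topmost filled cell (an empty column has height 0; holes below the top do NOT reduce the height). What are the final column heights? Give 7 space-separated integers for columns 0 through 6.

Drop 1: L rot1 at col 4 lands with bottom-row=0; cleared 0 line(s) (total 0); column heights now [0 0 0 0 3 1 0], max=3
Drop 2: T rot1 at col 0 lands with bottom-row=0; cleared 0 line(s) (total 0); column heights now [3 2 0 0 3 1 0], max=3
Drop 3: O rot3 at col 5 lands with bottom-row=1; cleared 0 line(s) (total 0); column heights now [3 2 0 0 3 3 3], max=3

Answer: 3 2 0 0 3 3 3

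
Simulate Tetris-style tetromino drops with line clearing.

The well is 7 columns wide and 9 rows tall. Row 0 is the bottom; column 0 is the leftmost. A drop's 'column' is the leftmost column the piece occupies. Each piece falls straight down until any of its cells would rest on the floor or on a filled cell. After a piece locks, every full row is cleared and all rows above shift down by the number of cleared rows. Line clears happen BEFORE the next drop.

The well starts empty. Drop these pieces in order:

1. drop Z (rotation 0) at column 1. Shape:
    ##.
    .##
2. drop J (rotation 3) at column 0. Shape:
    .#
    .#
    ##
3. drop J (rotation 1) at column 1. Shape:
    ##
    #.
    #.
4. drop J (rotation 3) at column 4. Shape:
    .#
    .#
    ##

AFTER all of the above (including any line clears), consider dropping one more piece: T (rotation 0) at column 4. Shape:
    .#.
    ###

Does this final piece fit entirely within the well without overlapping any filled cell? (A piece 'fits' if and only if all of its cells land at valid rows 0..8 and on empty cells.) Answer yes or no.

Answer: yes

Derivation:
Drop 1: Z rot0 at col 1 lands with bottom-row=0; cleared 0 line(s) (total 0); column heights now [0 2 2 1 0 0 0], max=2
Drop 2: J rot3 at col 0 lands with bottom-row=2; cleared 0 line(s) (total 0); column heights now [3 5 2 1 0 0 0], max=5
Drop 3: J rot1 at col 1 lands with bottom-row=5; cleared 0 line(s) (total 0); column heights now [3 8 8 1 0 0 0], max=8
Drop 4: J rot3 at col 4 lands with bottom-row=0; cleared 0 line(s) (total 0); column heights now [3 8 8 1 1 3 0], max=8
Test piece T rot0 at col 4 (width 3): heights before test = [3 8 8 1 1 3 0]; fits = True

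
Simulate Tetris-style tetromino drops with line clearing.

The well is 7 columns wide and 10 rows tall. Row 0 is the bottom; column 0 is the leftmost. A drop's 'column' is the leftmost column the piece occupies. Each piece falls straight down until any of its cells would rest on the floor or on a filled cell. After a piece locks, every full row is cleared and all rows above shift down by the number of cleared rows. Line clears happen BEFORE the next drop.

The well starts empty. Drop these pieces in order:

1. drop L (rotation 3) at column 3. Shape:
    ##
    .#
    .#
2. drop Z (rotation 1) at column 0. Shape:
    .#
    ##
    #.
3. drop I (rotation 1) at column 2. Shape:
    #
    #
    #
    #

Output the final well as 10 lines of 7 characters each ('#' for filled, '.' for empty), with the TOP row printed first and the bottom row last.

Drop 1: L rot3 at col 3 lands with bottom-row=0; cleared 0 line(s) (total 0); column heights now [0 0 0 3 3 0 0], max=3
Drop 2: Z rot1 at col 0 lands with bottom-row=0; cleared 0 line(s) (total 0); column heights now [2 3 0 3 3 0 0], max=3
Drop 3: I rot1 at col 2 lands with bottom-row=0; cleared 0 line(s) (total 0); column heights now [2 3 4 3 3 0 0], max=4

Answer: .......
.......
.......
.......
.......
.......
..#....
.####..
###.#..
#.#.#..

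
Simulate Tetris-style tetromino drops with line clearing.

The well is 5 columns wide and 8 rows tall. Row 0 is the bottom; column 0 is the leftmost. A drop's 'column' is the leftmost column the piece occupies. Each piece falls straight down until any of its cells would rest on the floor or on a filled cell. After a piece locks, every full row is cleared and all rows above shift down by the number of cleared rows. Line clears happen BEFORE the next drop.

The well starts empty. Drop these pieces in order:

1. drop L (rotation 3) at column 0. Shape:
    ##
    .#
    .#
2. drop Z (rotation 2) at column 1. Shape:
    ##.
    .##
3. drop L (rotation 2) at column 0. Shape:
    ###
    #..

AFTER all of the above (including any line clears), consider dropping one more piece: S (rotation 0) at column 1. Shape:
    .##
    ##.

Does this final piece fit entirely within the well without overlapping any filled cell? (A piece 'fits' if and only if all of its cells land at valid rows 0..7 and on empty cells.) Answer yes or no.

Drop 1: L rot3 at col 0 lands with bottom-row=0; cleared 0 line(s) (total 0); column heights now [3 3 0 0 0], max=3
Drop 2: Z rot2 at col 1 lands with bottom-row=2; cleared 0 line(s) (total 0); column heights now [3 4 4 3 0], max=4
Drop 3: L rot2 at col 0 lands with bottom-row=3; cleared 0 line(s) (total 0); column heights now [5 5 5 3 0], max=5
Test piece S rot0 at col 1 (width 3): heights before test = [5 5 5 3 0]; fits = True

Answer: yes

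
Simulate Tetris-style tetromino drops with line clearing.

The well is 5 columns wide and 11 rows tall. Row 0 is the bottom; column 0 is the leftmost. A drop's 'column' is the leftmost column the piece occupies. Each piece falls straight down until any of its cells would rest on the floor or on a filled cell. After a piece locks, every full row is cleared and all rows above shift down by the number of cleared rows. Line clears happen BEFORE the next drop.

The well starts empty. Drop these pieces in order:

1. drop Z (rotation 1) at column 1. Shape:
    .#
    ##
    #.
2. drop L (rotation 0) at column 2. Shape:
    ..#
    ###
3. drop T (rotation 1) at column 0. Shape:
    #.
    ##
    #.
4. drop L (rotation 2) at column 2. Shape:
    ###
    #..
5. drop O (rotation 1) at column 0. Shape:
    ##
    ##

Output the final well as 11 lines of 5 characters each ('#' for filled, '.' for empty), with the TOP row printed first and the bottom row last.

Answer: .....
.....
.....
.....
.....
.....
###.#
#.###
###..
###..
.#...

Derivation:
Drop 1: Z rot1 at col 1 lands with bottom-row=0; cleared 0 line(s) (total 0); column heights now [0 2 3 0 0], max=3
Drop 2: L rot0 at col 2 lands with bottom-row=3; cleared 0 line(s) (total 0); column heights now [0 2 4 4 5], max=5
Drop 3: T rot1 at col 0 lands with bottom-row=1; cleared 0 line(s) (total 0); column heights now [4 3 4 4 5], max=5
Drop 4: L rot2 at col 2 lands with bottom-row=4; cleared 0 line(s) (total 0); column heights now [4 3 6 6 6], max=6
Drop 5: O rot1 at col 0 lands with bottom-row=4; cleared 1 line(s) (total 1); column heights now [5 5 5 4 5], max=5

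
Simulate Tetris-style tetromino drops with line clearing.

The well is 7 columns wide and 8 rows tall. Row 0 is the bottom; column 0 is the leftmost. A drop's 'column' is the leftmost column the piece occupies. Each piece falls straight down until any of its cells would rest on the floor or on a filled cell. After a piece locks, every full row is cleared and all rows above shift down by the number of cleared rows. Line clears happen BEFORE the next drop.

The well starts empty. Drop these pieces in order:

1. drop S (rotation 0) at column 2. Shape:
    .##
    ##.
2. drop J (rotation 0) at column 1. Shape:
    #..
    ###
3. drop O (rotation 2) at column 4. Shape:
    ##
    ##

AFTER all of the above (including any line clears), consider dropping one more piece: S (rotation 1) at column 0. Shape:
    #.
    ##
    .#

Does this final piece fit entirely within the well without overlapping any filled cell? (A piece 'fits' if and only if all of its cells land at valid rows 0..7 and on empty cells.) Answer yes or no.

Answer: yes

Derivation:
Drop 1: S rot0 at col 2 lands with bottom-row=0; cleared 0 line(s) (total 0); column heights now [0 0 1 2 2 0 0], max=2
Drop 2: J rot0 at col 1 lands with bottom-row=2; cleared 0 line(s) (total 0); column heights now [0 4 3 3 2 0 0], max=4
Drop 3: O rot2 at col 4 lands with bottom-row=2; cleared 0 line(s) (total 0); column heights now [0 4 3 3 4 4 0], max=4
Test piece S rot1 at col 0 (width 2): heights before test = [0 4 3 3 4 4 0]; fits = True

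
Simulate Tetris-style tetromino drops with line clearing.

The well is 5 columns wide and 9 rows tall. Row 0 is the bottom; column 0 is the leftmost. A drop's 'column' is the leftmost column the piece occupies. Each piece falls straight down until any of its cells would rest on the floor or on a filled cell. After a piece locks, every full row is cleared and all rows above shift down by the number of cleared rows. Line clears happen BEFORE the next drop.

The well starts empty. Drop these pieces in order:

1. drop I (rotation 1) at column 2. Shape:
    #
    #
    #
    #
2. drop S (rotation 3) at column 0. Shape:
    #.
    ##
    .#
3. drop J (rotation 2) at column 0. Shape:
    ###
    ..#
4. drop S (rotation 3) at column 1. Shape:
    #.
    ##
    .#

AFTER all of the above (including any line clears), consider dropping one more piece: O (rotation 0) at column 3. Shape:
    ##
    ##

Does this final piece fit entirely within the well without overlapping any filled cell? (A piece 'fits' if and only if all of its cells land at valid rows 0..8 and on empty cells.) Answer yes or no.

Answer: yes

Derivation:
Drop 1: I rot1 at col 2 lands with bottom-row=0; cleared 0 line(s) (total 0); column heights now [0 0 4 0 0], max=4
Drop 2: S rot3 at col 0 lands with bottom-row=0; cleared 0 line(s) (total 0); column heights now [3 2 4 0 0], max=4
Drop 3: J rot2 at col 0 lands with bottom-row=4; cleared 0 line(s) (total 0); column heights now [6 6 6 0 0], max=6
Drop 4: S rot3 at col 1 lands with bottom-row=6; cleared 0 line(s) (total 0); column heights now [6 9 8 0 0], max=9
Test piece O rot0 at col 3 (width 2): heights before test = [6 9 8 0 0]; fits = True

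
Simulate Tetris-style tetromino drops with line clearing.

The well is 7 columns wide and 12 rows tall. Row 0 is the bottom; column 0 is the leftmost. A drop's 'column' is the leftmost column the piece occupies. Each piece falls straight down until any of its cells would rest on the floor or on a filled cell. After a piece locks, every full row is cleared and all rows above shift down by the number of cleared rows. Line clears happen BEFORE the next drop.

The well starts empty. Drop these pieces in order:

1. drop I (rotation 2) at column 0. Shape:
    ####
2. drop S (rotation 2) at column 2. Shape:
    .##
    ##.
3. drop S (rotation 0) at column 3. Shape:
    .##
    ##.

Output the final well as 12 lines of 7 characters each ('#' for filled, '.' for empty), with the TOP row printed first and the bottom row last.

Drop 1: I rot2 at col 0 lands with bottom-row=0; cleared 0 line(s) (total 0); column heights now [1 1 1 1 0 0 0], max=1
Drop 2: S rot2 at col 2 lands with bottom-row=1; cleared 0 line(s) (total 0); column heights now [1 1 2 3 3 0 0], max=3
Drop 3: S rot0 at col 3 lands with bottom-row=3; cleared 0 line(s) (total 0); column heights now [1 1 2 4 5 5 0], max=5

Answer: .......
.......
.......
.......
.......
.......
.......
....##.
...##..
...##..
..##...
####...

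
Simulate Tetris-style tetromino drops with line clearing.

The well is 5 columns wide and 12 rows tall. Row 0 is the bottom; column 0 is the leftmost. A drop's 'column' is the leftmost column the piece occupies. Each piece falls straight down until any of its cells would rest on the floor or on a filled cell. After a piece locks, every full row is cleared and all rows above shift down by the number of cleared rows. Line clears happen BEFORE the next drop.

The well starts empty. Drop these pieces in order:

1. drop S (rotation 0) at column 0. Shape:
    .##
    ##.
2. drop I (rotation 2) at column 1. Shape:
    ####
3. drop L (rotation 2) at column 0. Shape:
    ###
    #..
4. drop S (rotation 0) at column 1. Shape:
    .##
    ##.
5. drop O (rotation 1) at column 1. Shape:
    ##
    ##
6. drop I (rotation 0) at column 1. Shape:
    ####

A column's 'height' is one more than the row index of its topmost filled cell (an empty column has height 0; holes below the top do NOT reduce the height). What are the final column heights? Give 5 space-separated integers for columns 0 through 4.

Drop 1: S rot0 at col 0 lands with bottom-row=0; cleared 0 line(s) (total 0); column heights now [1 2 2 0 0], max=2
Drop 2: I rot2 at col 1 lands with bottom-row=2; cleared 0 line(s) (total 0); column heights now [1 3 3 3 3], max=3
Drop 3: L rot2 at col 0 lands with bottom-row=2; cleared 1 line(s) (total 1); column heights now [3 3 3 0 0], max=3
Drop 4: S rot0 at col 1 lands with bottom-row=3; cleared 0 line(s) (total 1); column heights now [3 4 5 5 0], max=5
Drop 5: O rot1 at col 1 lands with bottom-row=5; cleared 0 line(s) (total 1); column heights now [3 7 7 5 0], max=7
Drop 6: I rot0 at col 1 lands with bottom-row=7; cleared 0 line(s) (total 1); column heights now [3 8 8 8 8], max=8

Answer: 3 8 8 8 8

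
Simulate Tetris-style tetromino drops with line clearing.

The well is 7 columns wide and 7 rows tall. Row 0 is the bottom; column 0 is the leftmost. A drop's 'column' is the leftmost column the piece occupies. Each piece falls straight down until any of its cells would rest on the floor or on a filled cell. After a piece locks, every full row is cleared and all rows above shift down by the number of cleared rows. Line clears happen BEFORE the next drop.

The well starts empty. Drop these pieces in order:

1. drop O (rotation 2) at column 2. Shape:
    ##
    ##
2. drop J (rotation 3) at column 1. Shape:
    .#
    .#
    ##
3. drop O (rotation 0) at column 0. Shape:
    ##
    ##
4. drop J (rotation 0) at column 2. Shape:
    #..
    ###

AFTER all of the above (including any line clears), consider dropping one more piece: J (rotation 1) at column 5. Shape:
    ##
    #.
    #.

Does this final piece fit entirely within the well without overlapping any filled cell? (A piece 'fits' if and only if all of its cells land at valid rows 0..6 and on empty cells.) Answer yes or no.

Answer: yes

Derivation:
Drop 1: O rot2 at col 2 lands with bottom-row=0; cleared 0 line(s) (total 0); column heights now [0 0 2 2 0 0 0], max=2
Drop 2: J rot3 at col 1 lands with bottom-row=2; cleared 0 line(s) (total 0); column heights now [0 3 5 2 0 0 0], max=5
Drop 3: O rot0 at col 0 lands with bottom-row=3; cleared 0 line(s) (total 0); column heights now [5 5 5 2 0 0 0], max=5
Drop 4: J rot0 at col 2 lands with bottom-row=5; cleared 0 line(s) (total 0); column heights now [5 5 7 6 6 0 0], max=7
Test piece J rot1 at col 5 (width 2): heights before test = [5 5 7 6 6 0 0]; fits = True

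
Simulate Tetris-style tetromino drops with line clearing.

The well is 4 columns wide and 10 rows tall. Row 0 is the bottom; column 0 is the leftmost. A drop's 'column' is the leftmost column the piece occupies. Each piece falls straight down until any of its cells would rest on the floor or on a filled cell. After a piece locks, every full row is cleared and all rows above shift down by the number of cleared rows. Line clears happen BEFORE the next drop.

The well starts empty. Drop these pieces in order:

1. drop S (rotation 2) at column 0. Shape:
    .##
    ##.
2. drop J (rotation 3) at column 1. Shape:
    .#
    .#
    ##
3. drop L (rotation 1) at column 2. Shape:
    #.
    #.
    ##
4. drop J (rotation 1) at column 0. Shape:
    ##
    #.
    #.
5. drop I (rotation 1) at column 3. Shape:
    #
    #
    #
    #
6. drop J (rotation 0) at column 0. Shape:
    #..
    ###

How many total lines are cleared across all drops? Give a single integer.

Drop 1: S rot2 at col 0 lands with bottom-row=0; cleared 0 line(s) (total 0); column heights now [1 2 2 0], max=2
Drop 2: J rot3 at col 1 lands with bottom-row=2; cleared 0 line(s) (total 0); column heights now [1 3 5 0], max=5
Drop 3: L rot1 at col 2 lands with bottom-row=5; cleared 0 line(s) (total 0); column heights now [1 3 8 6], max=8
Drop 4: J rot1 at col 0 lands with bottom-row=1; cleared 0 line(s) (total 0); column heights now [4 4 8 6], max=8
Drop 5: I rot1 at col 3 lands with bottom-row=6; cleared 0 line(s) (total 0); column heights now [4 4 8 10], max=10
Drop 6: J rot0 at col 0 lands with bottom-row=8; cleared 1 line(s) (total 1); column heights now [9 4 8 9], max=9

Answer: 1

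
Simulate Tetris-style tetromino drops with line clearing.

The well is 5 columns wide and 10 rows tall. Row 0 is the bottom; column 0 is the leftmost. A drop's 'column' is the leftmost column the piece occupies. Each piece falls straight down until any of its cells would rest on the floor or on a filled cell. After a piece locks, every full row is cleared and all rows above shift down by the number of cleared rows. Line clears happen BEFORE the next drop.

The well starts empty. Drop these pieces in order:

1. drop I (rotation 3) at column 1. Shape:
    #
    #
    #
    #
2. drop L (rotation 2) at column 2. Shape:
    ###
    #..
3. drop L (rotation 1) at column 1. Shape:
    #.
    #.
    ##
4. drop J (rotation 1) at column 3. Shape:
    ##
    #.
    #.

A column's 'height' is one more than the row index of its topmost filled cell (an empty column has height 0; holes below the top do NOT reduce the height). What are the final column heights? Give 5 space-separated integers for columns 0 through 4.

Answer: 0 7 5 5 5

Derivation:
Drop 1: I rot3 at col 1 lands with bottom-row=0; cleared 0 line(s) (total 0); column heights now [0 4 0 0 0], max=4
Drop 2: L rot2 at col 2 lands with bottom-row=0; cleared 0 line(s) (total 0); column heights now [0 4 2 2 2], max=4
Drop 3: L rot1 at col 1 lands with bottom-row=4; cleared 0 line(s) (total 0); column heights now [0 7 5 2 2], max=7
Drop 4: J rot1 at col 3 lands with bottom-row=2; cleared 0 line(s) (total 0); column heights now [0 7 5 5 5], max=7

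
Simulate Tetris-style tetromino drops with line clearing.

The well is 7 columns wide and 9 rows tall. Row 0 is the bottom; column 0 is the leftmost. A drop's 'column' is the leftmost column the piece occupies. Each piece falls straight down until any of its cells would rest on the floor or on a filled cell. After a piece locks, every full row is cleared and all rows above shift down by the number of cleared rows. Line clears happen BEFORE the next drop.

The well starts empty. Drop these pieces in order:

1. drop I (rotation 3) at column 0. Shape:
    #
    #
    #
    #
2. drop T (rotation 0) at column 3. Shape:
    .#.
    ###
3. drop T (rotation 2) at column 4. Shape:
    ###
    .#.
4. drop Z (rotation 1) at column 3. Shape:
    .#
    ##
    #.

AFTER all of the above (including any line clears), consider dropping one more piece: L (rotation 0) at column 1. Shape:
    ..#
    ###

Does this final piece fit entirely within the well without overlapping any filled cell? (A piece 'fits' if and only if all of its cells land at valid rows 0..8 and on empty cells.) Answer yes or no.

Drop 1: I rot3 at col 0 lands with bottom-row=0; cleared 0 line(s) (total 0); column heights now [4 0 0 0 0 0 0], max=4
Drop 2: T rot0 at col 3 lands with bottom-row=0; cleared 0 line(s) (total 0); column heights now [4 0 0 1 2 1 0], max=4
Drop 3: T rot2 at col 4 lands with bottom-row=1; cleared 0 line(s) (total 0); column heights now [4 0 0 1 3 3 3], max=4
Drop 4: Z rot1 at col 3 lands with bottom-row=2; cleared 0 line(s) (total 0); column heights now [4 0 0 4 5 3 3], max=5
Test piece L rot0 at col 1 (width 3): heights before test = [4 0 0 4 5 3 3]; fits = True

Answer: yes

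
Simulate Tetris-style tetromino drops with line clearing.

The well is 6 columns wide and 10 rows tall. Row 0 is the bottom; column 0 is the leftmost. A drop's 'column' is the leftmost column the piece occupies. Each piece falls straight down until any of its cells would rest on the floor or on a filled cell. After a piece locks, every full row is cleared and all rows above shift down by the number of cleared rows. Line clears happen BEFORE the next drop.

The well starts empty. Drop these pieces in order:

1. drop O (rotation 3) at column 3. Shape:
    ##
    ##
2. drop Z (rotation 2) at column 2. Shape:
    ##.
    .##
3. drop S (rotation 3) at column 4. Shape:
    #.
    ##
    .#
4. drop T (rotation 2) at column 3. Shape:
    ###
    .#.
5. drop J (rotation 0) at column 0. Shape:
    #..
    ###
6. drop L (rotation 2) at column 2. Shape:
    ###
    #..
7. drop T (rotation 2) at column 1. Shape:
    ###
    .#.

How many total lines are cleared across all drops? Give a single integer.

Drop 1: O rot3 at col 3 lands with bottom-row=0; cleared 0 line(s) (total 0); column heights now [0 0 0 2 2 0], max=2
Drop 2: Z rot2 at col 2 lands with bottom-row=2; cleared 0 line(s) (total 0); column heights now [0 0 4 4 3 0], max=4
Drop 3: S rot3 at col 4 lands with bottom-row=2; cleared 0 line(s) (total 0); column heights now [0 0 4 4 5 4], max=5
Drop 4: T rot2 at col 3 lands with bottom-row=5; cleared 0 line(s) (total 0); column heights now [0 0 4 7 7 7], max=7
Drop 5: J rot0 at col 0 lands with bottom-row=4; cleared 0 line(s) (total 0); column heights now [6 5 5 7 7 7], max=7
Drop 6: L rot2 at col 2 lands with bottom-row=6; cleared 0 line(s) (total 0); column heights now [6 5 8 8 8 7], max=8
Drop 7: T rot2 at col 1 lands with bottom-row=8; cleared 0 line(s) (total 0); column heights now [6 10 10 10 8 7], max=10

Answer: 0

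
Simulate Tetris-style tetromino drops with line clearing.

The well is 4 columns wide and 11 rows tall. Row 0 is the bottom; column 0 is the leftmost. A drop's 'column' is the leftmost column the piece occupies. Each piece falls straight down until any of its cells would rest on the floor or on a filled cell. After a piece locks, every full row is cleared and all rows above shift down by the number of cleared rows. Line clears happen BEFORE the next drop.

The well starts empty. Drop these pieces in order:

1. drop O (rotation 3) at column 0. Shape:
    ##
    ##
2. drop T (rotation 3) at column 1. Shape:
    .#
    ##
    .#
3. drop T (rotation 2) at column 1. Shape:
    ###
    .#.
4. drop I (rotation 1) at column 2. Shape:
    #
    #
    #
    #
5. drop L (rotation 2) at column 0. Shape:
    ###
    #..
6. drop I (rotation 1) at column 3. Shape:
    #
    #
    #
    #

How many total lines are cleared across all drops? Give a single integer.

Drop 1: O rot3 at col 0 lands with bottom-row=0; cleared 0 line(s) (total 0); column heights now [2 2 0 0], max=2
Drop 2: T rot3 at col 1 lands with bottom-row=1; cleared 0 line(s) (total 0); column heights now [2 3 4 0], max=4
Drop 3: T rot2 at col 1 lands with bottom-row=4; cleared 0 line(s) (total 0); column heights now [2 6 6 6], max=6
Drop 4: I rot1 at col 2 lands with bottom-row=6; cleared 0 line(s) (total 0); column heights now [2 6 10 6], max=10
Drop 5: L rot2 at col 0 lands with bottom-row=9; cleared 0 line(s) (total 0); column heights now [11 11 11 6], max=11
Drop 6: I rot1 at col 3 lands with bottom-row=6; cleared 0 line(s) (total 0); column heights now [11 11 11 10], max=11

Answer: 0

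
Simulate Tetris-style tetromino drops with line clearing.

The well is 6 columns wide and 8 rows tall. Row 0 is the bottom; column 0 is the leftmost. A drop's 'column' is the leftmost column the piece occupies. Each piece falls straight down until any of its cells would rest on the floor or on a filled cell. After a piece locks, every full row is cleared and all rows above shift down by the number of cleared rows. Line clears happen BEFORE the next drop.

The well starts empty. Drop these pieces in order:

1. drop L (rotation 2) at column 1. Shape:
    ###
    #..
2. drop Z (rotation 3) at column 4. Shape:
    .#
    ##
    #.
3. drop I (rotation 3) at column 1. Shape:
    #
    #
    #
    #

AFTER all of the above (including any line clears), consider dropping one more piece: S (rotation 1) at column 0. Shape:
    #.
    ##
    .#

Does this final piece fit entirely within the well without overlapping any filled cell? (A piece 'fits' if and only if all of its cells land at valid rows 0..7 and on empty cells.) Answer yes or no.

Drop 1: L rot2 at col 1 lands with bottom-row=0; cleared 0 line(s) (total 0); column heights now [0 2 2 2 0 0], max=2
Drop 2: Z rot3 at col 4 lands with bottom-row=0; cleared 0 line(s) (total 0); column heights now [0 2 2 2 2 3], max=3
Drop 3: I rot3 at col 1 lands with bottom-row=2; cleared 0 line(s) (total 0); column heights now [0 6 2 2 2 3], max=6
Test piece S rot1 at col 0 (width 2): heights before test = [0 6 2 2 2 3]; fits = False

Answer: no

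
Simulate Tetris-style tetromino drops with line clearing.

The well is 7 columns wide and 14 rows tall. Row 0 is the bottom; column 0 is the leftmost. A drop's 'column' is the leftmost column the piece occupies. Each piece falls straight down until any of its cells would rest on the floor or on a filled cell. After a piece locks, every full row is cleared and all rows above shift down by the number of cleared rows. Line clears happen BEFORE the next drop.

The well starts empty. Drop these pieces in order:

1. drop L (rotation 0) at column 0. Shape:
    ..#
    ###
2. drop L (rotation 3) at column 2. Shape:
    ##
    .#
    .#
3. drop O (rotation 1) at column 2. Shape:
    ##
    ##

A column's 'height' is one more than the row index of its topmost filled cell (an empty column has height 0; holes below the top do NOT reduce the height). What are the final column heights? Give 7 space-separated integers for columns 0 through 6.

Answer: 1 1 5 5 0 0 0

Derivation:
Drop 1: L rot0 at col 0 lands with bottom-row=0; cleared 0 line(s) (total 0); column heights now [1 1 2 0 0 0 0], max=2
Drop 2: L rot3 at col 2 lands with bottom-row=0; cleared 0 line(s) (total 0); column heights now [1 1 3 3 0 0 0], max=3
Drop 3: O rot1 at col 2 lands with bottom-row=3; cleared 0 line(s) (total 0); column heights now [1 1 5 5 0 0 0], max=5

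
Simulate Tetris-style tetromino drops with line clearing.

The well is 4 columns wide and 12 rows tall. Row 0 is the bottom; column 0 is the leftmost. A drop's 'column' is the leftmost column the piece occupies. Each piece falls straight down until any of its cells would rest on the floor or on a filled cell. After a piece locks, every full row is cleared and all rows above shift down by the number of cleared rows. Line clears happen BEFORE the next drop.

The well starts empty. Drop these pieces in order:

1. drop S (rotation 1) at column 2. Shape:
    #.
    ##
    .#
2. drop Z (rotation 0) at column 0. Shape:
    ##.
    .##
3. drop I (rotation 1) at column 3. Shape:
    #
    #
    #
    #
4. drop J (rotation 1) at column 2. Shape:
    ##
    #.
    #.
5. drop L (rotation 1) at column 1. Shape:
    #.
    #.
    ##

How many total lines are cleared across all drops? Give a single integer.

Drop 1: S rot1 at col 2 lands with bottom-row=0; cleared 0 line(s) (total 0); column heights now [0 0 3 2], max=3
Drop 2: Z rot0 at col 0 lands with bottom-row=3; cleared 0 line(s) (total 0); column heights now [5 5 4 2], max=5
Drop 3: I rot1 at col 3 lands with bottom-row=2; cleared 0 line(s) (total 0); column heights now [5 5 4 6], max=6
Drop 4: J rot1 at col 2 lands with bottom-row=4; cleared 1 line(s) (total 1); column heights now [0 4 6 6], max=6
Drop 5: L rot1 at col 1 lands with bottom-row=6; cleared 0 line(s) (total 1); column heights now [0 9 7 6], max=9

Answer: 1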